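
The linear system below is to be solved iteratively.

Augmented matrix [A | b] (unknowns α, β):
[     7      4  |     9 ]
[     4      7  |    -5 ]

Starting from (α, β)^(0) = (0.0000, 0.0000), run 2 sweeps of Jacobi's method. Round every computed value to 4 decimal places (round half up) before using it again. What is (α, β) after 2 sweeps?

(1.6939, -1.4490)

Iteration 1:
  α = (9 - (4)·0.0000) / (7) = 1.2857
  β = (-5 - (4)·0.0000) / (7) = -0.7143
Iteration 2:
  α = (9 - (4)·-0.7143) / (7) = 1.6939
  β = (-5 - (4)·1.2857) / (7) = -1.4490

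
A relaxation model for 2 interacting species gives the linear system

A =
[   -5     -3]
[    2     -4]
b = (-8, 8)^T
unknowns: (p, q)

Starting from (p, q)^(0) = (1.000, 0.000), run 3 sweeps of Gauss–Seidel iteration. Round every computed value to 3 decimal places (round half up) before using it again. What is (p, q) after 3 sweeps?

Iteration 1:
  p = (-8 - (-3)·0.000) / (-5) = 1.600
  q = (8 - (2)·1.600) / (-4) = -1.200
Iteration 2:
  p = (-8 - (-3)·-1.200) / (-5) = 2.320
  q = (8 - (2)·2.320) / (-4) = -0.840
Iteration 3:
  p = (-8 - (-3)·-0.840) / (-5) = 2.104
  q = (8 - (2)·2.104) / (-4) = -0.948

(2.104, -0.948)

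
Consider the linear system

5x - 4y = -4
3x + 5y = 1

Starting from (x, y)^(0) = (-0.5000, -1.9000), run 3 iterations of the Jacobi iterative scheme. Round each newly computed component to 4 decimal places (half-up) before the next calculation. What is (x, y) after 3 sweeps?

(0.4736, 0.4400)

Iteration 1:
  x = (-4 - (-4)·-1.9000) / (5) = -2.3200
  y = (1 - (3)·-0.5000) / (5) = 0.5000
Iteration 2:
  x = (-4 - (-4)·0.5000) / (5) = -0.4000
  y = (1 - (3)·-2.3200) / (5) = 1.5920
Iteration 3:
  x = (-4 - (-4)·1.5920) / (5) = 0.4736
  y = (1 - (3)·-0.4000) / (5) = 0.4400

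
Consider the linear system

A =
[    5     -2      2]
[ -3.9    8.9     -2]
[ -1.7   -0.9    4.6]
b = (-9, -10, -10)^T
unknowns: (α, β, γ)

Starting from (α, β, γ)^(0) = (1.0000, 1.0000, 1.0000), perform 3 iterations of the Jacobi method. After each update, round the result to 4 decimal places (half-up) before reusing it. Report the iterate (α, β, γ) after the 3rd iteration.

(-1.5378, -2.3694, -3.1143)

Iteration 1:
  α = (-9 - (-2)·1.0000 - (2)·1.0000) / (5) = -1.8000
  β = (-10 - (-3.9)·1.0000 - (-2)·1.0000) / (8.9) = -0.4607
  γ = (-10 - (-1.7)·1.0000 - (-0.9)·1.0000) / (4.6) = -1.6087
Iteration 2:
  α = (-9 - (-2)·-0.4607 - (2)·-1.6087) / (5) = -1.3408
  β = (-10 - (-3.9)·-1.8000 - (-2)·-1.6087) / (8.9) = -2.2739
  γ = (-10 - (-1.7)·-1.8000 - (-0.9)·-0.4607) / (4.6) = -2.9293
Iteration 3:
  α = (-9 - (-2)·-2.2739 - (2)·-2.9293) / (5) = -1.5378
  β = (-10 - (-3.9)·-1.3408 - (-2)·-2.9293) / (8.9) = -2.3694
  γ = (-10 - (-1.7)·-1.3408 - (-0.9)·-2.2739) / (4.6) = -3.1143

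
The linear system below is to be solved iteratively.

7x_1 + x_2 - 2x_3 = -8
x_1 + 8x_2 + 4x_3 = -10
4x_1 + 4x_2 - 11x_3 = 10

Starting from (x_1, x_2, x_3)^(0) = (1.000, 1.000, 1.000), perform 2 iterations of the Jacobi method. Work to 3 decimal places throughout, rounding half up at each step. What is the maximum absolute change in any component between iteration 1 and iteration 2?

1.773

Iteration 1:
  x_1 = (-8 - (1)·1.000 - (-2)·1.000) / (7) = -1.000
  x_2 = (-10 - (1)·1.000 - (4)·1.000) / (8) = -1.875
  x_3 = (10 - (4)·1.000 - (4)·1.000) / (-11) = -0.182
Iteration 2:
  x_1 = (-8 - (1)·-1.875 - (-2)·-0.182) / (7) = -0.927
  x_2 = (-10 - (1)·-1.000 - (4)·-0.182) / (8) = -1.034
  x_3 = (10 - (4)·-1.000 - (4)·-1.875) / (-11) = -1.955
Change: (0.073, 0.841, -1.773) → max |·| = 1.773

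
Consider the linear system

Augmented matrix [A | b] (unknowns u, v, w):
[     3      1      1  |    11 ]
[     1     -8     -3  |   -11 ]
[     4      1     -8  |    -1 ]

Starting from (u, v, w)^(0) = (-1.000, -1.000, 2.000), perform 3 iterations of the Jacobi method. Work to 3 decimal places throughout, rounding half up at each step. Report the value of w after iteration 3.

Iteration 1:
  u = (11 - (1)·-1.000 - (1)·2.000) / (3) = 3.333
  v = (-11 - (1)·-1.000 - (-3)·2.000) / (-8) = 0.500
  w = (-1 - (4)·-1.000 - (1)·-1.000) / (-8) = -0.500
Iteration 2:
  u = (11 - (1)·0.500 - (1)·-0.500) / (3) = 3.667
  v = (-11 - (1)·3.333 - (-3)·-0.500) / (-8) = 1.979
  w = (-1 - (4)·3.333 - (1)·0.500) / (-8) = 1.854
Iteration 3:
  u = (11 - (1)·1.979 - (1)·1.854) / (3) = 2.389
  v = (-11 - (1)·3.667 - (-3)·1.854) / (-8) = 1.138
  w = (-1 - (4)·3.667 - (1)·1.979) / (-8) = 2.206

2.206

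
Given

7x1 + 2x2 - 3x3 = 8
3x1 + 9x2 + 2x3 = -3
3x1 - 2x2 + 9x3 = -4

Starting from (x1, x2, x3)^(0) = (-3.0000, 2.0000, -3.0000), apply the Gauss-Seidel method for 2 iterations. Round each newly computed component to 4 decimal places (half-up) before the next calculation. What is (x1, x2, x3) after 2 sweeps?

Iteration 1:
  x1 = (8 - (2)·2.0000 - (-3)·-3.0000) / (7) = -0.7143
  x2 = (-3 - (3)·-0.7143 - (2)·-3.0000) / (9) = 0.5714
  x3 = (-4 - (3)·-0.7143 - (-2)·0.5714) / (9) = -0.0794
Iteration 2:
  x1 = (8 - (2)·0.5714 - (-3)·-0.0794) / (7) = 0.9456
  x2 = (-3 - (3)·0.9456 - (2)·-0.0794) / (9) = -0.6309
  x3 = (-4 - (3)·0.9456 - (-2)·-0.6309) / (9) = -0.8998

(0.9456, -0.6309, -0.8998)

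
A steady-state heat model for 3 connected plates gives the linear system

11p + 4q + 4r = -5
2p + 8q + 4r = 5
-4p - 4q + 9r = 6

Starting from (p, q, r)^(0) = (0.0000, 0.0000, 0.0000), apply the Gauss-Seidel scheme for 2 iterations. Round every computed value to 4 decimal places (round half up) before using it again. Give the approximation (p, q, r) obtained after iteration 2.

(-1.0115, 0.4814, 0.4311)

Iteration 1:
  p = (-5 - (4)·0.0000 - (4)·0.0000) / (11) = -0.4545
  q = (5 - (2)·-0.4545 - (4)·0.0000) / (8) = 0.7386
  r = (6 - (-4)·-0.4545 - (-4)·0.7386) / (9) = 0.7929
Iteration 2:
  p = (-5 - (4)·0.7386 - (4)·0.7929) / (11) = -1.0115
  q = (5 - (2)·-1.0115 - (4)·0.7929) / (8) = 0.4814
  r = (6 - (-4)·-1.0115 - (-4)·0.4814) / (9) = 0.4311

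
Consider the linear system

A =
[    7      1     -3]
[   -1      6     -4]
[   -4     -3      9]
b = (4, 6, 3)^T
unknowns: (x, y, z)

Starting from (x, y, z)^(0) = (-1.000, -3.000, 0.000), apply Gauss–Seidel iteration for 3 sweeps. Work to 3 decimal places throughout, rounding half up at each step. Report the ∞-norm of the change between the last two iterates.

Iteration 1:
  x = (4 - (1)·-3.000 - (-3)·0.000) / (7) = 1.000
  y = (6 - (-1)·1.000 - (-4)·0.000) / (6) = 1.167
  z = (3 - (-4)·1.000 - (-3)·1.167) / (9) = 1.167
Iteration 2:
  x = (4 - (1)·1.167 - (-3)·1.167) / (7) = 0.905
  y = (6 - (-1)·0.905 - (-4)·1.167) / (6) = 1.929
  z = (3 - (-4)·0.905 - (-3)·1.929) / (9) = 1.379
Iteration 3:
  x = (4 - (1)·1.929 - (-3)·1.379) / (7) = 0.887
  y = (6 - (-1)·0.887 - (-4)·1.379) / (6) = 2.067
  z = (3 - (-4)·0.887 - (-3)·2.067) / (9) = 1.417
Change: (-0.018, 0.138, 0.038) → max |·| = 0.138

0.138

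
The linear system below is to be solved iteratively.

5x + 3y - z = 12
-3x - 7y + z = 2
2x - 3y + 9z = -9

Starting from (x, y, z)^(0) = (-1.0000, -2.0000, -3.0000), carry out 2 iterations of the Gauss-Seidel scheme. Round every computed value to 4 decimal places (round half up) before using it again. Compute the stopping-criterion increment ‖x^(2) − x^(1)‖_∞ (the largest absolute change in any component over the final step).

Iteration 1:
  x = (12 - (3)·-2.0000 - (-1)·-3.0000) / (5) = 3.0000
  y = (2 - (-3)·3.0000 - (1)·-3.0000) / (-7) = -2.0000
  z = (-9 - (2)·3.0000 - (-3)·-2.0000) / (9) = -2.3333
Iteration 2:
  x = (12 - (3)·-2.0000 - (-1)·-2.3333) / (5) = 3.1333
  y = (2 - (-3)·3.1333 - (1)·-2.3333) / (-7) = -1.9619
  z = (-9 - (2)·3.1333 - (-3)·-1.9619) / (9) = -2.3503
Change: (0.1333, 0.0381, -0.0170) → max |·| = 0.1333

0.1333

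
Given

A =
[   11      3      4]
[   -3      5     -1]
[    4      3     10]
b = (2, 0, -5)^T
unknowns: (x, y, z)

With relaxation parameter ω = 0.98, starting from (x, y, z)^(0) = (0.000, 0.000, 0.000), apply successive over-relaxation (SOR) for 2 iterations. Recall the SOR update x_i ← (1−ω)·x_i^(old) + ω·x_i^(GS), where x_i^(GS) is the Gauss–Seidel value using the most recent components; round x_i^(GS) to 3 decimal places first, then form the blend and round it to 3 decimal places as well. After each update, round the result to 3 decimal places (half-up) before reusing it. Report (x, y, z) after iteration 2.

(0.364, 0.100, -0.674)

Iteration 1:
  x: GS value = (2 - (3)·0.000 - (4)·0.000) / (11) = 0.182;  x ← (1−ω)·0.000 + ω·0.182 = 0.178
  y: GS value = (0 - (-3)·0.178 - (-1)·0.000) / (5) = 0.107;  y ← (1−ω)·0.000 + ω·0.107 = 0.105
  z: GS value = (-5 - (4)·0.178 - (3)·0.105) / (10) = -0.603;  z ← (1−ω)·0.000 + ω·-0.603 = -0.591
Iteration 2:
  x: GS value = (2 - (3)·0.105 - (4)·-0.591) / (11) = 0.368;  x ← (1−ω)·0.178 + ω·0.368 = 0.364
  y: GS value = (0 - (-3)·0.364 - (-1)·-0.591) / (5) = 0.100;  y ← (1−ω)·0.105 + ω·0.100 = 0.100
  z: GS value = (-5 - (4)·0.364 - (3)·0.100) / (10) = -0.676;  z ← (1−ω)·-0.591 + ω·-0.676 = -0.674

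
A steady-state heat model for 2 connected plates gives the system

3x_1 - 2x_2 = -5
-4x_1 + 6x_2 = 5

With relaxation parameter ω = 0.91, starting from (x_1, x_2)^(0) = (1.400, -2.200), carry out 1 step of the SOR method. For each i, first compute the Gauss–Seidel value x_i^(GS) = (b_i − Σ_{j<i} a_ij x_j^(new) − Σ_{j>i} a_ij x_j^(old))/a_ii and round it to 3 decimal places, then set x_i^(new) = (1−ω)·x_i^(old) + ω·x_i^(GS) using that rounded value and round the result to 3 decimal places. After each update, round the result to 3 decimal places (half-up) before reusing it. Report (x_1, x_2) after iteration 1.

Iteration 1:
  x_1: GS value = (-5 - (-2)·-2.200) / (3) = -3.133;  x_1 ← (1−ω)·1.400 + ω·-3.133 = -2.725
  x_2: GS value = (5 - (-4)·-2.725) / (6) = -0.983;  x_2 ← (1−ω)·-2.200 + ω·-0.983 = -1.093

(-2.725, -1.093)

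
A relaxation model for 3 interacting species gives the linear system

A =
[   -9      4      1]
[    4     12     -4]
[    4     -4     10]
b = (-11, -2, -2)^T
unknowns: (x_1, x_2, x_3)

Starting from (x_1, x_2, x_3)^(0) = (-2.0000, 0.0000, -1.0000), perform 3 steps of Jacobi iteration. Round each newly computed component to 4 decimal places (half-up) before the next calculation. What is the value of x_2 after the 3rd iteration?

Iteration 1:
  x_1 = (-11 - (4)·0.0000 - (1)·-1.0000) / (-9) = 1.1111
  x_2 = (-2 - (4)·-2.0000 - (-4)·-1.0000) / (12) = 0.1667
  x_3 = (-2 - (4)·-2.0000 - (-4)·0.0000) / (10) = 0.6000
Iteration 2:
  x_1 = (-11 - (4)·0.1667 - (1)·0.6000) / (-9) = 1.3630
  x_2 = (-2 - (4)·1.1111 - (-4)·0.6000) / (12) = -0.3370
  x_3 = (-2 - (4)·1.1111 - (-4)·0.1667) / (10) = -0.5778
Iteration 3:
  x_1 = (-11 - (4)·-0.3370 - (1)·-0.5778) / (-9) = 1.0082
  x_2 = (-2 - (4)·1.3630 - (-4)·-0.5778) / (12) = -0.8136
  x_3 = (-2 - (4)·1.3630 - (-4)·-0.3370) / (10) = -0.8800

-0.8136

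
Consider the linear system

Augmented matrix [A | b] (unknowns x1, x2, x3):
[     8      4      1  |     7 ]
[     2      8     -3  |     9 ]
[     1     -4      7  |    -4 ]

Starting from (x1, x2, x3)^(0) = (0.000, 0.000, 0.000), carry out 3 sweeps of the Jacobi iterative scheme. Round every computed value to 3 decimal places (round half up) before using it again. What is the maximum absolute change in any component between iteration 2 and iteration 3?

Iteration 1:
  x1 = (7 - (4)·0.000 - (1)·0.000) / (8) = 0.875
  x2 = (9 - (2)·0.000 - (-3)·0.000) / (8) = 1.125
  x3 = (-4 - (1)·0.000 - (-4)·0.000) / (7) = -0.571
Iteration 2:
  x1 = (7 - (4)·1.125 - (1)·-0.571) / (8) = 0.384
  x2 = (9 - (2)·0.875 - (-3)·-0.571) / (8) = 0.692
  x3 = (-4 - (1)·0.875 - (-4)·1.125) / (7) = -0.054
Iteration 3:
  x1 = (7 - (4)·0.692 - (1)·-0.054) / (8) = 0.536
  x2 = (9 - (2)·0.384 - (-3)·-0.054) / (8) = 1.009
  x3 = (-4 - (1)·0.384 - (-4)·0.692) / (7) = -0.231
Change: (0.152, 0.317, -0.177) → max |·| = 0.317

0.317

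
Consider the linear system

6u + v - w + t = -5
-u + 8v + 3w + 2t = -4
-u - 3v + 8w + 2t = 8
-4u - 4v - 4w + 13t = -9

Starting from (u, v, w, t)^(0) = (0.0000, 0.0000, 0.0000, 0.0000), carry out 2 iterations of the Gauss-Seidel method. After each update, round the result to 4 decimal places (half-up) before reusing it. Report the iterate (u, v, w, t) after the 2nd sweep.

Iteration 1:
  u = (-5 - (1)·0.0000 - (-1)·0.0000 - (1)·0.0000) / (6) = -0.8333
  v = (-4 - (-1)·-0.8333 - (3)·0.0000 - (2)·0.0000) / (8) = -0.6042
  w = (8 - (-1)·-0.8333 - (-3)·-0.6042 - (2)·0.0000) / (8) = 0.6693
  t = (-9 - (-4)·-0.8333 - (-4)·-0.6042 - (-4)·0.6693) / (13) = -0.9287
Iteration 2:
  u = (-5 - (1)·-0.6042 - (-1)·0.6693 - (1)·-0.9287) / (6) = -0.4663
  v = (-4 - (-1)·-0.4663 - (3)·0.6693 - (2)·-0.9287) / (8) = -0.5771
  w = (8 - (-1)·-0.4663 - (-3)·-0.5771 - (2)·-0.9287) / (8) = 0.9575
  t = (-9 - (-4)·-0.4663 - (-4)·-0.5771 - (-4)·0.9575) / (13) = -0.7187

(-0.4663, -0.5771, 0.9575, -0.7187)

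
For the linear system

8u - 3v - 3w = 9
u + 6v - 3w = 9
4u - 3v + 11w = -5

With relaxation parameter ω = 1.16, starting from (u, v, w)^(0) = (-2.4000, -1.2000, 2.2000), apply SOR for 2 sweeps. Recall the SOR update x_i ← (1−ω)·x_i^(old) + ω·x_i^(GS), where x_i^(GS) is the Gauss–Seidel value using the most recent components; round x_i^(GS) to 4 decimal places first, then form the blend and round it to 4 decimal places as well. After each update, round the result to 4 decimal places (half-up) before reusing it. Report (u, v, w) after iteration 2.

(1.7948, 0.4291, -1.0062)

Iteration 1:
  u: GS value = (9 - (-3)·-1.2000 - (-3)·2.2000) / (8) = 1.5000;  u ← (1−ω)·-2.4000 + ω·1.5000 = 2.1240
  v: GS value = (9 - (1)·2.1240 - (-3)·2.2000) / (6) = 2.2460;  v ← (1−ω)·-1.2000 + ω·2.2460 = 2.7974
  w: GS value = (-5 - (4)·2.1240 - (-3)·2.7974) / (11) = -0.4640;  w ← (1−ω)·2.2000 + ω·-0.4640 = -0.8902
Iteration 2:
  u: GS value = (9 - (-3)·2.7974 - (-3)·-0.8902) / (8) = 1.8402;  u ← (1−ω)·2.1240 + ω·1.8402 = 1.7948
  v: GS value = (9 - (1)·1.7948 - (-3)·-0.8902) / (6) = 0.7558;  v ← (1−ω)·2.7974 + ω·0.7558 = 0.4291
  w: GS value = (-5 - (4)·1.7948 - (-3)·0.4291) / (11) = -0.9902;  w ← (1−ω)·-0.8902 + ω·-0.9902 = -1.0062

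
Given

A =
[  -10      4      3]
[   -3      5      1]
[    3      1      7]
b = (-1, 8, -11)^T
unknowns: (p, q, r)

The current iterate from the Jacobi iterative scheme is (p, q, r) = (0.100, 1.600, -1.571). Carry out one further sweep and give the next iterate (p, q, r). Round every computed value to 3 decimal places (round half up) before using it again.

One sweep:
  p = (-1 - (4)·1.600 - (3)·-1.571) / (-10) = 0.269
  q = (8 - (-3)·0.100 - (1)·-1.571) / (5) = 1.974
  r = (-11 - (3)·0.100 - (1)·1.600) / (7) = -1.843

(0.269, 1.974, -1.843)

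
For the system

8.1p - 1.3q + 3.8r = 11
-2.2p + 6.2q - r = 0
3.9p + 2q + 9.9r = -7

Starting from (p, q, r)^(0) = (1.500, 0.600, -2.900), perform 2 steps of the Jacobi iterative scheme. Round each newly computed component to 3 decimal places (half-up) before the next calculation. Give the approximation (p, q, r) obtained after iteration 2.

(2.034, 0.770, -1.829)

Iteration 1:
  p = (11 - (-1.3)·0.600 - (3.8)·-2.900) / (8.1) = 2.815
  q = (0 - (-2.2)·1.500 - (-1)·-2.900) / (6.2) = 0.065
  r = (-7 - (3.9)·1.500 - (2)·0.600) / (9.9) = -1.419
Iteration 2:
  p = (11 - (-1.3)·0.065 - (3.8)·-1.419) / (8.1) = 2.034
  q = (0 - (-2.2)·2.815 - (-1)·-1.419) / (6.2) = 0.770
  r = (-7 - (3.9)·2.815 - (2)·0.065) / (9.9) = -1.829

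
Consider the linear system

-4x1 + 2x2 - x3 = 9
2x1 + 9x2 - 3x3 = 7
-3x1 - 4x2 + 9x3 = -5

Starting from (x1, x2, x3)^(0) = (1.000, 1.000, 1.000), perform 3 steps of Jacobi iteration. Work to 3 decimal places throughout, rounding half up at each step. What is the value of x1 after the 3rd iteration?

-1.395

Iteration 1:
  x1 = (9 - (2)·1.000 - (-1)·1.000) / (-4) = -2.000
  x2 = (7 - (2)·1.000 - (-3)·1.000) / (9) = 0.889
  x3 = (-5 - (-3)·1.000 - (-4)·1.000) / (9) = 0.222
Iteration 2:
  x1 = (9 - (2)·0.889 - (-1)·0.222) / (-4) = -1.861
  x2 = (7 - (2)·-2.000 - (-3)·0.222) / (9) = 1.296
  x3 = (-5 - (-3)·-2.000 - (-4)·0.889) / (9) = -0.827
Iteration 3:
  x1 = (9 - (2)·1.296 - (-1)·-0.827) / (-4) = -1.395
  x2 = (7 - (2)·-1.861 - (-3)·-0.827) / (9) = 0.916
  x3 = (-5 - (-3)·-1.861 - (-4)·1.296) / (9) = -0.600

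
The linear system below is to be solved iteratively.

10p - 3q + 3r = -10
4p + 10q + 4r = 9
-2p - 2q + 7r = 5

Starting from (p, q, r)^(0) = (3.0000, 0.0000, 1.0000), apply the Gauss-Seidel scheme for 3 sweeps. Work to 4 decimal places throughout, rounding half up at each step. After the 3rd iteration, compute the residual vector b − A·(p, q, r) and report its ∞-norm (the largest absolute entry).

Iteration 1:
  p = (-10 - (-3)·0.0000 - (3)·1.0000) / (10) = -1.3000
  q = (9 - (4)·-1.3000 - (4)·1.0000) / (10) = 1.0200
  r = (5 - (-2)·-1.3000 - (-2)·1.0200) / (7) = 0.6343
Iteration 2:
  p = (-10 - (-3)·1.0200 - (3)·0.6343) / (10) = -0.8843
  q = (9 - (4)·-0.8843 - (4)·0.6343) / (10) = 1.0000
  r = (5 - (-2)·-0.8843 - (-2)·1.0000) / (7) = 0.7473
Iteration 3:
  p = (-10 - (-3)·1.0000 - (3)·0.7473) / (10) = -0.9242
  q = (9 - (4)·-0.9242 - (4)·0.7473) / (10) = 0.9708
  r = (5 - (-2)·-0.9242 - (-2)·0.9708) / (7) = 0.7276
Residual b − A·x = (-0.0284, 0.0784, 0.0000); ∞-norm = 0.0784

0.0784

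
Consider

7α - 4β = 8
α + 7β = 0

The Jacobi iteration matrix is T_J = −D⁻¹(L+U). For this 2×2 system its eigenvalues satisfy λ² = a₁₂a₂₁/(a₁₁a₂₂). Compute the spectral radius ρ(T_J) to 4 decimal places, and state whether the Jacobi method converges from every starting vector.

0.2857

a₁₂a₂₁/(a₁₁a₂₂) = (-4)·(1) / ((7)·(7)) = -0.081633
ρ = √|-0.081633| = √0.081633 = 0.2857
ρ < 1, so Jacobi converges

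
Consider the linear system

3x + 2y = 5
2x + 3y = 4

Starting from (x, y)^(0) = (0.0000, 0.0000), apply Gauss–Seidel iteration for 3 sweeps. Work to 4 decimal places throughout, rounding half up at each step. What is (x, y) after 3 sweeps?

(1.4527, 0.3649)

Iteration 1:
  x = (5 - (2)·0.0000) / (3) = 1.6667
  y = (4 - (2)·1.6667) / (3) = 0.2222
Iteration 2:
  x = (5 - (2)·0.2222) / (3) = 1.5185
  y = (4 - (2)·1.5185) / (3) = 0.3210
Iteration 3:
  x = (5 - (2)·0.3210) / (3) = 1.4527
  y = (4 - (2)·1.4527) / (3) = 0.3649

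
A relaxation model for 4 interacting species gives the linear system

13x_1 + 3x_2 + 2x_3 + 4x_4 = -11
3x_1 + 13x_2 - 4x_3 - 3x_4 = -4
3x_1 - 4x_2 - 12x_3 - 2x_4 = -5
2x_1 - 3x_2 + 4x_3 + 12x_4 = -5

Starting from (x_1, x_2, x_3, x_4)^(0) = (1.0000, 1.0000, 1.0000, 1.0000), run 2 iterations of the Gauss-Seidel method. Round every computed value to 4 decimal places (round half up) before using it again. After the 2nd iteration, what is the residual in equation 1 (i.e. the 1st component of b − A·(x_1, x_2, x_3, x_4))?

Iteration 1:
  x_1 = (-11 - (3)·1.0000 - (2)·1.0000 - (4)·1.0000) / (13) = -1.5385
  x_2 = (-4 - (3)·-1.5385 - (-4)·1.0000 - (-3)·1.0000) / (13) = 0.5858
  x_3 = (-5 - (3)·-1.5385 - (-4)·0.5858 - (-2)·1.0000) / (-12) = -0.3299
  x_4 = (-5 - (2)·-1.5385 - (-3)·0.5858 - (4)·-0.3299) / (12) = 0.0962
Iteration 2:
  x_1 = (-11 - (3)·0.5858 - (2)·-0.3299 - (4)·0.0962) / (13) = -0.9602
  x_2 = (-4 - (3)·-0.9602 - (-4)·-0.3299 - (-3)·0.0962) / (13) = -0.1654
  x_3 = (-5 - (3)·-0.9602 - (-4)·-0.1654 - (-2)·0.0962) / (-12) = 0.2157
  x_4 = (-5 - (2)·-0.9602 - (-3)·-0.1654 - (4)·0.2157) / (12) = -0.3699
Residual b − A·x = (3.0270, 0.7839, -0.9324, 0.0002)

3.0270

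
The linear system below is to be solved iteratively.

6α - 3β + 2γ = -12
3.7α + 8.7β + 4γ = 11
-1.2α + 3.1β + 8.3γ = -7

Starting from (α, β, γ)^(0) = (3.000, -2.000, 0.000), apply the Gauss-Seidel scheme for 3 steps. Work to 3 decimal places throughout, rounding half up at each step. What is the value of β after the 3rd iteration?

2.168

Iteration 1:
  α = (-12 - (-3)·-2.000 - (2)·0.000) / (6) = -3.000
  β = (11 - (3.7)·-3.000 - (4)·0.000) / (8.7) = 2.540
  γ = (-7 - (-1.2)·-3.000 - (3.1)·2.540) / (8.3) = -2.226
Iteration 2:
  α = (-12 - (-3)·2.540 - (2)·-2.226) / (6) = 0.012
  β = (11 - (3.7)·0.012 - (4)·-2.226) / (8.7) = 2.283
  γ = (-7 - (-1.2)·0.012 - (3.1)·2.283) / (8.3) = -1.694
Iteration 3:
  α = (-12 - (-3)·2.283 - (2)·-1.694) / (6) = -0.294
  β = (11 - (3.7)·-0.294 - (4)·-1.694) / (8.7) = 2.168
  γ = (-7 - (-1.2)·-0.294 - (3.1)·2.168) / (8.3) = -1.696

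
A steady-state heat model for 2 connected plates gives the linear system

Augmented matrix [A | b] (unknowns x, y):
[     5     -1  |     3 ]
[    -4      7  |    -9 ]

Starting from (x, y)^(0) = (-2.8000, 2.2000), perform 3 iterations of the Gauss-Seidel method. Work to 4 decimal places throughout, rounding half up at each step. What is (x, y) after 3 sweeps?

Iteration 1:
  x = (3 - (-1)·2.2000) / (5) = 1.0400
  y = (-9 - (-4)·1.0400) / (7) = -0.6914
Iteration 2:
  x = (3 - (-1)·-0.6914) / (5) = 0.4617
  y = (-9 - (-4)·0.4617) / (7) = -1.0219
Iteration 3:
  x = (3 - (-1)·-1.0219) / (5) = 0.3956
  y = (-9 - (-4)·0.3956) / (7) = -1.0597

(0.3956, -1.0597)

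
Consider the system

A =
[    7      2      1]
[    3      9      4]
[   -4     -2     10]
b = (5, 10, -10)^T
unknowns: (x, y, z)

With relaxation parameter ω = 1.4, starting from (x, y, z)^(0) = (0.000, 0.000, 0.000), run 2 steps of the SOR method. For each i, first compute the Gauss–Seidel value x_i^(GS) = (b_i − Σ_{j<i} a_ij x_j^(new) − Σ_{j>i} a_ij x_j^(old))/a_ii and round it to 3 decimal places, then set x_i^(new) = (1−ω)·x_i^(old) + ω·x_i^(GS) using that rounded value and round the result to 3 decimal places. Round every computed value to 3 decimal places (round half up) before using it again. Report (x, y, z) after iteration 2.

(0.272, 1.326, -0.662)

Iteration 1:
  x: GS value = (5 - (2)·0.000 - (1)·0.000) / (7) = 0.714;  x ← (1−ω)·0.000 + ω·0.714 = 1.000
  y: GS value = (10 - (3)·1.000 - (4)·0.000) / (9) = 0.778;  y ← (1−ω)·0.000 + ω·0.778 = 1.089
  z: GS value = (-10 - (-4)·1.000 - (-2)·1.089) / (10) = -0.382;  z ← (1−ω)·0.000 + ω·-0.382 = -0.535
Iteration 2:
  x: GS value = (5 - (2)·1.089 - (1)·-0.535) / (7) = 0.480;  x ← (1−ω)·1.000 + ω·0.480 = 0.272
  y: GS value = (10 - (3)·0.272 - (4)·-0.535) / (9) = 1.258;  y ← (1−ω)·1.089 + ω·1.258 = 1.326
  z: GS value = (-10 - (-4)·0.272 - (-2)·1.326) / (10) = -0.626;  z ← (1−ω)·-0.535 + ω·-0.626 = -0.662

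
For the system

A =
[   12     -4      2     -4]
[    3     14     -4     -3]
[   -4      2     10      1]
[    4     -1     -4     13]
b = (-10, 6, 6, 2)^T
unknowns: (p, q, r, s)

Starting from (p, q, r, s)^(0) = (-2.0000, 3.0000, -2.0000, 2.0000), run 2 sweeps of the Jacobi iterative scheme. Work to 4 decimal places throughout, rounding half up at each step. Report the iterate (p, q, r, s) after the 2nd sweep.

(-0.3004, -0.0247, 0.8854, -0.4579)

Iteration 1:
  p = (-10 - (-4)·3.0000 - (2)·-2.0000 - (-4)·2.0000) / (12) = 1.1667
  q = (6 - (3)·-2.0000 - (-4)·-2.0000 - (-3)·2.0000) / (14) = 0.7143
  r = (6 - (-4)·-2.0000 - (2)·3.0000 - (1)·2.0000) / (10) = -1.0000
  s = (2 - (4)·-2.0000 - (-1)·3.0000 - (-4)·-2.0000) / (13) = 0.3846
Iteration 2:
  p = (-10 - (-4)·0.7143 - (2)·-1.0000 - (-4)·0.3846) / (12) = -0.3004
  q = (6 - (3)·1.1667 - (-4)·-1.0000 - (-3)·0.3846) / (14) = -0.0247
  r = (6 - (-4)·1.1667 - (2)·0.7143 - (1)·0.3846) / (10) = 0.8854
  s = (2 - (4)·1.1667 - (-1)·0.7143 - (-4)·-1.0000) / (13) = -0.4579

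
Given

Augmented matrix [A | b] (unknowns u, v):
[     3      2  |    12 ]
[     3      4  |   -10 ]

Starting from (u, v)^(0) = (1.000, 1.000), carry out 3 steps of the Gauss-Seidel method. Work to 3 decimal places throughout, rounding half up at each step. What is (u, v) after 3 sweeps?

(9.333, -9.500)

Iteration 1:
  u = (12 - (2)·1.000) / (3) = 3.333
  v = (-10 - (3)·3.333) / (4) = -5.000
Iteration 2:
  u = (12 - (2)·-5.000) / (3) = 7.333
  v = (-10 - (3)·7.333) / (4) = -8.000
Iteration 3:
  u = (12 - (2)·-8.000) / (3) = 9.333
  v = (-10 - (3)·9.333) / (4) = -9.500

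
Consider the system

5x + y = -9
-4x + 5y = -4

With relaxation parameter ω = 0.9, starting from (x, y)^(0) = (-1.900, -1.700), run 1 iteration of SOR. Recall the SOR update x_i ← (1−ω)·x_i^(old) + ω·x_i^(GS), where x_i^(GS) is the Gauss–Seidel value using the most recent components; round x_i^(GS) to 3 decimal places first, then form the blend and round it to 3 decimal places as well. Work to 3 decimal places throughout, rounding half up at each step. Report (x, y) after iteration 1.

(-1.504, -1.973)

Iteration 1:
  x: GS value = (-9 - (1)·-1.700) / (5) = -1.460;  x ← (1−ω)·-1.900 + ω·-1.460 = -1.504
  y: GS value = (-4 - (-4)·-1.504) / (5) = -2.003;  y ← (1−ω)·-1.700 + ω·-2.003 = -1.973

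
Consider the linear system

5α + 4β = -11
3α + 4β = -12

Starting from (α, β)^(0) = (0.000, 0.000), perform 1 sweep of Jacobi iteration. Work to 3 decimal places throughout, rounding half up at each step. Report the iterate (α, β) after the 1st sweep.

Iteration 1:
  α = (-11 - (4)·0.000) / (5) = -2.200
  β = (-12 - (3)·0.000) / (4) = -3.000

(-2.200, -3.000)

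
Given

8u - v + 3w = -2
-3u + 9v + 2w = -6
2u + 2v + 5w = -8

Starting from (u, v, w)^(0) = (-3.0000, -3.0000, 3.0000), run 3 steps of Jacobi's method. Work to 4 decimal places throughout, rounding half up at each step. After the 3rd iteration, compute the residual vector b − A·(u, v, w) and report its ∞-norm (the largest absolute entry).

2.6528

Iteration 1:
  u = (-2 - (-1)·-3.0000 - (3)·3.0000) / (8) = -1.7500
  v = (-6 - (-3)·-3.0000 - (2)·3.0000) / (9) = -2.3333
  w = (-8 - (2)·-3.0000 - (2)·-3.0000) / (5) = 0.8000
Iteration 2:
  u = (-2 - (-1)·-2.3333 - (3)·0.8000) / (8) = -0.8417
  v = (-6 - (-3)·-1.7500 - (2)·0.8000) / (9) = -1.4278
  w = (-8 - (2)·-1.7500 - (2)·-2.3333) / (5) = 0.0333
Iteration 3:
  u = (-2 - (-1)·-1.4278 - (3)·0.0333) / (8) = -0.4410
  v = (-6 - (-3)·-0.8417 - (2)·0.0333) / (9) = -0.9546
  w = (-8 - (2)·-0.8417 - (2)·-1.4278) / (5) = -0.6922
Residual b − A·x = (2.6500, 2.6528, -1.7478); ∞-norm = 2.6528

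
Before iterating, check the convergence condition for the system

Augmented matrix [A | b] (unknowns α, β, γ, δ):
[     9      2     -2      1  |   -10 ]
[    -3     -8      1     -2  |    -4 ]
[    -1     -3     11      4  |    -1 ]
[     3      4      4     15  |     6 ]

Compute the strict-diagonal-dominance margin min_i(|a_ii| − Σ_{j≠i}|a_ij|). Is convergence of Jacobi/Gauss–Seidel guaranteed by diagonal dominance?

row 1: |9| − (2+2+1) = 4
row 2: |-8| − (3+1+2) = 2
row 3: |11| − (1+3+4) = 3
row 4: |15| − (3+4+4) = 4
minimum over rows = 2 → strictly diagonally dominant (convergence guaranteed)

2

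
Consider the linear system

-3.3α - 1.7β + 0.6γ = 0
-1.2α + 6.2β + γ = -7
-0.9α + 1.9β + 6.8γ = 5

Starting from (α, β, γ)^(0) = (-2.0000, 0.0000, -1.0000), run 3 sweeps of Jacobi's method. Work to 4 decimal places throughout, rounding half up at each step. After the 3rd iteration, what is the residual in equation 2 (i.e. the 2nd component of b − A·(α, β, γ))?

Iteration 1:
  α = (0 - (-1.7)·0.0000 - (0.6)·-1.0000) / (-3.3) = -0.1818
  β = (-7 - (-1.2)·-2.0000 - (1)·-1.0000) / (6.2) = -1.3548
  γ = (5 - (-0.9)·-2.0000 - (1.9)·0.0000) / (6.8) = 0.4706
Iteration 2:
  α = (0 - (-1.7)·-1.3548 - (0.6)·0.4706) / (-3.3) = 0.7835
  β = (-7 - (-1.2)·-0.1818 - (1)·0.4706) / (6.2) = -1.2401
  γ = (5 - (-0.9)·-0.1818 - (1.9)·-1.3548) / (6.8) = 1.0898
Iteration 3:
  α = (0 - (-1.7)·-1.2401 - (0.6)·1.0898) / (-3.3) = 0.8370
  β = (-7 - (-1.2)·0.7835 - (1)·1.0898) / (6.2) = -1.1532
  γ = (5 - (-0.9)·0.7835 - (1.9)·-1.2401) / (6.8) = 1.1855
Residual b − A·x = (0.0904, -0.0313, -0.1170)

-0.0313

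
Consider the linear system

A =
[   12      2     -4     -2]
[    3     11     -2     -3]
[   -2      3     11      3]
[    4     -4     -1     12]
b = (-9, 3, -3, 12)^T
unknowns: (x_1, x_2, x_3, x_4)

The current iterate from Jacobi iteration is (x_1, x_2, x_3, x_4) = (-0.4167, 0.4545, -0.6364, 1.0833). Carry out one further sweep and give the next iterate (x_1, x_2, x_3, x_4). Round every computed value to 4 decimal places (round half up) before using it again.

(-0.8573, 0.5661, -0.7679, 1.2374)

One sweep:
  x_1 = (-9 - (2)·0.4545 - (-4)·-0.6364 - (-2)·1.0833) / (12) = -0.8573
  x_2 = (3 - (3)·-0.4167 - (-2)·-0.6364 - (-3)·1.0833) / (11) = 0.5661
  x_3 = (-3 - (-2)·-0.4167 - (3)·0.4545 - (3)·1.0833) / (11) = -0.7679
  x_4 = (12 - (4)·-0.4167 - (-4)·0.4545 - (-1)·-0.6364) / (12) = 1.2374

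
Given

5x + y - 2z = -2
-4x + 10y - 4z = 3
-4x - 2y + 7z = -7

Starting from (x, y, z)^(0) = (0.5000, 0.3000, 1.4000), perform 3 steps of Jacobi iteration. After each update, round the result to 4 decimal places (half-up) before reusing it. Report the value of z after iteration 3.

Iteration 1:
  x = (-2 - (1)·0.3000 - (-2)·1.4000) / (5) = 0.1000
  y = (3 - (-4)·0.5000 - (-4)·1.4000) / (10) = 1.0600
  z = (-7 - (-4)·0.5000 - (-2)·0.3000) / (7) = -0.6286
Iteration 2:
  x = (-2 - (1)·1.0600 - (-2)·-0.6286) / (5) = -0.8634
  y = (3 - (-4)·0.1000 - (-4)·-0.6286) / (10) = 0.0886
  z = (-7 - (-4)·0.1000 - (-2)·1.0600) / (7) = -0.6400
Iteration 3:
  x = (-2 - (1)·0.0886 - (-2)·-0.6400) / (5) = -0.6737
  y = (3 - (-4)·-0.8634 - (-4)·-0.6400) / (10) = -0.3014
  z = (-7 - (-4)·-0.8634 - (-2)·0.0886) / (7) = -1.4681

-1.4681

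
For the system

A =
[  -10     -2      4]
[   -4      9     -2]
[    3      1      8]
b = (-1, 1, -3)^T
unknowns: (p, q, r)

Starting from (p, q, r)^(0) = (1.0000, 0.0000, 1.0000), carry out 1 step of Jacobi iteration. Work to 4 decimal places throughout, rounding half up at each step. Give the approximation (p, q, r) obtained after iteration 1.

(0.5000, 0.7778, -0.7500)

Iteration 1:
  p = (-1 - (-2)·0.0000 - (4)·1.0000) / (-10) = 0.5000
  q = (1 - (-4)·1.0000 - (-2)·1.0000) / (9) = 0.7778
  r = (-3 - (3)·1.0000 - (1)·0.0000) / (8) = -0.7500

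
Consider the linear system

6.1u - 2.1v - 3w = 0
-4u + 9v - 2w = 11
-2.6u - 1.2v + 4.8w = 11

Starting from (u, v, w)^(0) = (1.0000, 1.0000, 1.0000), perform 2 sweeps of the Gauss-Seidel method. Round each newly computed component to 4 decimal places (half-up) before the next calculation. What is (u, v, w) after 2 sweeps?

Iteration 1:
  u = (0 - (-2.1)·1.0000 - (-3)·1.0000) / (6.1) = 0.8361
  v = (11 - (-4)·0.8361 - (-2)·1.0000) / (9) = 1.8160
  w = (11 - (-2.6)·0.8361 - (-1.2)·1.8160) / (4.8) = 3.1986
Iteration 2:
  u = (0 - (-2.1)·1.8160 - (-3)·3.1986) / (6.1) = 2.1983
  v = (11 - (-4)·2.1983 - (-2)·3.1986) / (9) = 2.9100
  w = (11 - (-2.6)·2.1983 - (-1.2)·2.9100) / (4.8) = 4.2099

(2.1983, 2.9100, 4.2099)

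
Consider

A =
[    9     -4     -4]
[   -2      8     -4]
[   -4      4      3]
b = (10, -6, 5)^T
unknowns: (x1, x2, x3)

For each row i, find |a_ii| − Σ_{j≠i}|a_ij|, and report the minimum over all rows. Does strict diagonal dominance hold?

row 1: |9| − (4+4) = 1
row 2: |8| − (2+4) = 2
row 3: |3| − (4+4) = -5
minimum over rows = -5 → not strictly diagonally dominant

-5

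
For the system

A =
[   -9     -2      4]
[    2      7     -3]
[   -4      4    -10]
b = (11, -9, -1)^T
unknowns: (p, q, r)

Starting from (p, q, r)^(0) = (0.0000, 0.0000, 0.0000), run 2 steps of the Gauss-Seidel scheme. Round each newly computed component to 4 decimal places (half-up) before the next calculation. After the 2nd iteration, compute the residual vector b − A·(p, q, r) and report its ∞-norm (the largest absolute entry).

0.4873

Iteration 1:
  p = (11 - (-2)·0.0000 - (4)·0.0000) / (-9) = -1.2222
  q = (-9 - (2)·-1.2222 - (-3)·0.0000) / (7) = -0.9365
  r = (-1 - (-4)·-1.2222 - (4)·-0.9365) / (-10) = 0.2143
Iteration 2:
  p = (11 - (-2)·-0.9365 - (4)·0.2143) / (-9) = -0.9189
  q = (-9 - (2)·-0.9189 - (-3)·0.2143) / (7) = -0.9313
  r = (-1 - (-4)·-0.9189 - (4)·-0.9313) / (-10) = 0.0950
Residual b − A·x = (0.4873, -0.3581, -0.0004); ∞-norm = 0.4873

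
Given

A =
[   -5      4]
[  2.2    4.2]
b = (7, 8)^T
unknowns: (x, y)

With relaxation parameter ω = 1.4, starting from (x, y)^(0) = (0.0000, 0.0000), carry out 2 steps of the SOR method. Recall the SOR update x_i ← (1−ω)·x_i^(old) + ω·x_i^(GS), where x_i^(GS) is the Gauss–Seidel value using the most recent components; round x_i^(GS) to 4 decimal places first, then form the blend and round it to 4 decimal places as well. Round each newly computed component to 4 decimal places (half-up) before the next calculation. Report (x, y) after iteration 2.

(3.4205, -1.4833)

Iteration 1:
  x: GS value = (7 - (4)·0.0000) / (-5) = -1.4000;  x ← (1−ω)·0.0000 + ω·-1.4000 = -1.9600
  y: GS value = (8 - (2.2)·-1.9600) / (4.2) = 2.9314;  y ← (1−ω)·0.0000 + ω·2.9314 = 4.1040
Iteration 2:
  x: GS value = (7 - (4)·4.1040) / (-5) = 1.8832;  x ← (1−ω)·-1.9600 + ω·1.8832 = 3.4205
  y: GS value = (8 - (2.2)·3.4205) / (4.2) = 0.1131;  y ← (1−ω)·4.1040 + ω·0.1131 = -1.4833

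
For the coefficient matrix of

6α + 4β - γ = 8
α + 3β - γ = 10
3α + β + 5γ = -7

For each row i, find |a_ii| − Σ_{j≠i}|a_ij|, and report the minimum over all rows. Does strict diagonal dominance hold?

row 1: |6| − (4+1) = 1
row 2: |3| − (1+1) = 1
row 3: |5| − (3+1) = 1
minimum over rows = 1 → strictly diagonally dominant (convergence guaranteed)

1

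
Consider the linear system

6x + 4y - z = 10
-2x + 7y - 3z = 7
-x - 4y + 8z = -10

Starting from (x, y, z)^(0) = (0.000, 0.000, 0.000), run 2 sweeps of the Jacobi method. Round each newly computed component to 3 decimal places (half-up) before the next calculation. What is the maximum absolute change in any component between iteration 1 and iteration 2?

0.875

Iteration 1:
  x = (10 - (4)·0.000 - (-1)·0.000) / (6) = 1.667
  y = (7 - (-2)·0.000 - (-3)·0.000) / (7) = 1.000
  z = (-10 - (-1)·0.000 - (-4)·0.000) / (8) = -1.250
Iteration 2:
  x = (10 - (4)·1.000 - (-1)·-1.250) / (6) = 0.792
  y = (7 - (-2)·1.667 - (-3)·-1.250) / (7) = 0.941
  z = (-10 - (-1)·1.667 - (-4)·1.000) / (8) = -0.542
Change: (-0.875, -0.059, 0.708) → max |·| = 0.875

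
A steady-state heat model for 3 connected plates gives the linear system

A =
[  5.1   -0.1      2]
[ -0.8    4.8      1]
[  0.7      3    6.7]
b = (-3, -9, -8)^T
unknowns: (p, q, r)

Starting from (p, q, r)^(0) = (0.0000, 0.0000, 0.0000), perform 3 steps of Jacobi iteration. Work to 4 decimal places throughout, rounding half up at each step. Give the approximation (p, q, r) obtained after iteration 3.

(-0.5071, -1.8401, -0.4056)

Iteration 1:
  p = (-3 - (-0.1)·0.0000 - (2)·0.0000) / (5.1) = -0.5882
  q = (-9 - (-0.8)·0.0000 - (1)·0.0000) / (4.8) = -1.8750
  r = (-8 - (0.7)·0.0000 - (3)·0.0000) / (6.7) = -1.1940
Iteration 2:
  p = (-3 - (-0.1)·-1.8750 - (2)·-1.1940) / (5.1) = -0.1568
  q = (-9 - (-0.8)·-0.5882 - (1)·-1.1940) / (4.8) = -1.7243
  r = (-8 - (0.7)·-0.5882 - (3)·-1.8750) / (6.7) = -0.2930
Iteration 3:
  p = (-3 - (-0.1)·-1.7243 - (2)·-0.2930) / (5.1) = -0.5071
  q = (-9 - (-0.8)·-0.1568 - (1)·-0.2930) / (4.8) = -1.8401
  r = (-8 - (0.7)·-0.1568 - (3)·-1.7243) / (6.7) = -0.4056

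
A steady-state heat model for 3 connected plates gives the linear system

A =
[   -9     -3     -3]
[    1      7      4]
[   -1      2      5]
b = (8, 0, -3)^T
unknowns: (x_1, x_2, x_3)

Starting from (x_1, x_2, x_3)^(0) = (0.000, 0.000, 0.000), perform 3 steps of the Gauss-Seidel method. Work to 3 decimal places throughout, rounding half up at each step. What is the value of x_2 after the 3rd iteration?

Iteration 1:
  x_1 = (8 - (-3)·0.000 - (-3)·0.000) / (-9) = -0.889
  x_2 = (0 - (1)·-0.889 - (4)·0.000) / (7) = 0.127
  x_3 = (-3 - (-1)·-0.889 - (2)·0.127) / (5) = -0.829
Iteration 2:
  x_1 = (8 - (-3)·0.127 - (-3)·-0.829) / (-9) = -0.655
  x_2 = (0 - (1)·-0.655 - (4)·-0.829) / (7) = 0.567
  x_3 = (-3 - (-1)·-0.655 - (2)·0.567) / (5) = -0.958
Iteration 3:
  x_1 = (8 - (-3)·0.567 - (-3)·-0.958) / (-9) = -0.759
  x_2 = (0 - (1)·-0.759 - (4)·-0.958) / (7) = 0.656
  x_3 = (-3 - (-1)·-0.759 - (2)·0.656) / (5) = -1.014

0.656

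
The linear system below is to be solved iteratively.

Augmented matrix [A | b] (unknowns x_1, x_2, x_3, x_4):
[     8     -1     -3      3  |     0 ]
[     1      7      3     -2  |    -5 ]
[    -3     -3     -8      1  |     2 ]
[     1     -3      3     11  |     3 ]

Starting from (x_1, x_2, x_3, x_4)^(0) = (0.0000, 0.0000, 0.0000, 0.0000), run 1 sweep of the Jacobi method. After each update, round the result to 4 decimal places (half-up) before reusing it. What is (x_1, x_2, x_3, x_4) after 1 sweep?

(0.0000, -0.7143, -0.2500, 0.2727)

Iteration 1:
  x_1 = (0 - (-1)·0.0000 - (-3)·0.0000 - (3)·0.0000) / (8) = 0.0000
  x_2 = (-5 - (1)·0.0000 - (3)·0.0000 - (-2)·0.0000) / (7) = -0.7143
  x_3 = (2 - (-3)·0.0000 - (-3)·0.0000 - (1)·0.0000) / (-8) = -0.2500
  x_4 = (3 - (1)·0.0000 - (-3)·0.0000 - (3)·0.0000) / (11) = 0.2727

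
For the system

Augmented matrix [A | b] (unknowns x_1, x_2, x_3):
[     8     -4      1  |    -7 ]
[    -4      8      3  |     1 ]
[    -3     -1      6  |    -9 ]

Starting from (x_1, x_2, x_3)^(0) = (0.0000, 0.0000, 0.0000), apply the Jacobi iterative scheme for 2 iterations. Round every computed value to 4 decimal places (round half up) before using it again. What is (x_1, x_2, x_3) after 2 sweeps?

(-0.6250, 0.2500, -1.9167)

Iteration 1:
  x_1 = (-7 - (-4)·0.0000 - (1)·0.0000) / (8) = -0.8750
  x_2 = (1 - (-4)·0.0000 - (3)·0.0000) / (8) = 0.1250
  x_3 = (-9 - (-3)·0.0000 - (-1)·0.0000) / (6) = -1.5000
Iteration 2:
  x_1 = (-7 - (-4)·0.1250 - (1)·-1.5000) / (8) = -0.6250
  x_2 = (1 - (-4)·-0.8750 - (3)·-1.5000) / (8) = 0.2500
  x_3 = (-9 - (-3)·-0.8750 - (-1)·0.1250) / (6) = -1.9167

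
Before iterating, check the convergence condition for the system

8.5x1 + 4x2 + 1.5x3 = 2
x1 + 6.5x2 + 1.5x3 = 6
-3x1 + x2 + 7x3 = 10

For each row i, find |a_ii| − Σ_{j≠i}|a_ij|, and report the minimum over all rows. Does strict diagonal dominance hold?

3

row 1: |8.5| − (4+1.5) = 3
row 2: |6.5| − (1+1.5) = 4
row 3: |7| − (3+1) = 3
minimum over rows = 3 → strictly diagonally dominant (convergence guaranteed)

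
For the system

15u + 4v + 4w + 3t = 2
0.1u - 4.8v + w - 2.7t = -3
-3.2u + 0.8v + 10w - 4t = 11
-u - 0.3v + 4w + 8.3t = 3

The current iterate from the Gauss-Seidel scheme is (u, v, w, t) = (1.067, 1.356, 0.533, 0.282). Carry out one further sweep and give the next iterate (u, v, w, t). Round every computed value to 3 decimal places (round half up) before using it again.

(-0.427, 0.569, 1.031, -0.166)

One sweep:
  u = (2 - (4)·1.356 - (4)·0.533 - (3)·0.282) / (15) = -0.427
  v = (-3 - (0.1)·-0.427 - (1)·0.533 - (-2.7)·0.282) / (-4.8) = 0.569
  w = (11 - (-3.2)·-0.427 - (0.8)·0.569 - (-4)·0.282) / (10) = 1.031
  t = (3 - (-1)·-0.427 - (-0.3)·0.569 - (4)·1.031) / (8.3) = -0.166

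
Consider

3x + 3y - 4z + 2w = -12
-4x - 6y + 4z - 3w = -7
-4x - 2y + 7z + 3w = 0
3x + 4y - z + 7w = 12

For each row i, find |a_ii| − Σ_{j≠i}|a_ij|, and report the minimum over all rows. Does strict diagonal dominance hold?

row 1: |3| − (3+4+2) = -6
row 2: |-6| − (4+4+3) = -5
row 3: |7| − (4+2+3) = -2
row 4: |7| − (3+4+1) = -1
minimum over rows = -6 → not strictly diagonally dominant

-6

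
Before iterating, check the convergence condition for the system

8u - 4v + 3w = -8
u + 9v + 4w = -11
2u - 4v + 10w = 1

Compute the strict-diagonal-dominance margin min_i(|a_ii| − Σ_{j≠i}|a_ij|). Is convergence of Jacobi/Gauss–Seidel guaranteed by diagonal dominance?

1

row 1: |8| − (4+3) = 1
row 2: |9| − (1+4) = 4
row 3: |10| − (2+4) = 4
minimum over rows = 1 → strictly diagonally dominant (convergence guaranteed)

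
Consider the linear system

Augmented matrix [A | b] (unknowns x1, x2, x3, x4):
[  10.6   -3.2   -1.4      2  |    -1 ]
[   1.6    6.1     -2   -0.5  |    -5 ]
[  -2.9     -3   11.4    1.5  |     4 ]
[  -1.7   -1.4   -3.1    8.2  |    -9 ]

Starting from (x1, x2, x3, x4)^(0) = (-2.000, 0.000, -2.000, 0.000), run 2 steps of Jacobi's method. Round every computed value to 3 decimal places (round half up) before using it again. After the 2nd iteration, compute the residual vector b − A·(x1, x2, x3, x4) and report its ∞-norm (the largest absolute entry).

Iteration 1:
  x1 = (-1 - (-3.2)·0.000 - (-1.4)·-2.000 - (2)·0.000) / (10.6) = -0.358
  x2 = (-5 - (1.6)·-2.000 - (-2)·-2.000 - (-0.5)·0.000) / (6.1) = -0.951
  x3 = (4 - (-2.9)·-2.000 - (-3)·0.000 - (1.5)·0.000) / (11.4) = -0.158
  x4 = (-9 - (-1.7)·-2.000 - (-1.4)·0.000 - (-3.1)·-2.000) / (8.2) = -2.268
Iteration 2:
  x1 = (-1 - (-3.2)·-0.951 - (-1.4)·-0.158 - (2)·-2.268) / (10.6) = 0.026
  x2 = (-5 - (1.6)·-0.358 - (-2)·-0.158 - (-0.5)·-2.268) / (6.1) = -0.963
  x3 = (4 - (-2.9)·-0.358 - (-3)·-0.951 - (1.5)·-2.268) / (11.4) = 0.308
  x4 = (-9 - (-1.7)·-0.358 - (-1.4)·-0.951 - (-3.1)·-0.158) / (8.2) = -1.394
Residual b − A·x = (-1.138, 0.752, -0.234, 2.082); ∞-norm = 2.082

2.082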